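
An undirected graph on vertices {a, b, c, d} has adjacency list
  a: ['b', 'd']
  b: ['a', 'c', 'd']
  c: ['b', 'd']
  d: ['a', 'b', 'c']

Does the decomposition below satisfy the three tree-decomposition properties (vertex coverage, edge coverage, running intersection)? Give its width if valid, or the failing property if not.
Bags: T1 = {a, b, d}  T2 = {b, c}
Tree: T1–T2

A tree decomposition must satisfy three properties: every vertex lies in some bag; for every edge, both endpoints lie together in some bag; and for every vertex, the bags containing it form a connected subtree. Here edge (d,c) lies in no bag, so the decomposition is invalid.

No — edge (d,c) lies in no bag.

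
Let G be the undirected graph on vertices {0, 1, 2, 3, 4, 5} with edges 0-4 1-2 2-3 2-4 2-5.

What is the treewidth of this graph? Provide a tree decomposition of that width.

Every bag has size at most 2, so the width is 2 − 1 = 1 and tw(G) ≤ 1. Any graph with an edge has treewidth ≥ 1, and G has the edge 1–2. Therefore the treewidth is 1.

Treewidth 1.
One optimal decomposition is:
Bags: B1 = {1, 2}  B2 = {2, 3}  B3 = {2, 5}  B4 = {2, 4}  B5 = {0, 4}
Tree: B1–B2, B1–B3, B1–B4, B4–B5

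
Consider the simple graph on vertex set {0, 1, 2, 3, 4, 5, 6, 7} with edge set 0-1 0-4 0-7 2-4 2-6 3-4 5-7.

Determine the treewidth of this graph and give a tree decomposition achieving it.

Each bag holds 2 vertices, so the decomposition has width 1, which upper-bounds the treewidth. Any graph with an edge has treewidth ≥ 1, and G has the edge 0–4. Therefore the treewidth is 1.

Treewidth 1.
Bags: B1 = {0, 4}  B2 = {3, 4}  B3 = {0, 7}  B4 = {2, 4}  B5 = {5, 7}  B6 = {2, 6}  B7 = {0, 1}
Tree: B1–B2, B1–B3, B1–B4, B3–B5, B4–B6, B1–B7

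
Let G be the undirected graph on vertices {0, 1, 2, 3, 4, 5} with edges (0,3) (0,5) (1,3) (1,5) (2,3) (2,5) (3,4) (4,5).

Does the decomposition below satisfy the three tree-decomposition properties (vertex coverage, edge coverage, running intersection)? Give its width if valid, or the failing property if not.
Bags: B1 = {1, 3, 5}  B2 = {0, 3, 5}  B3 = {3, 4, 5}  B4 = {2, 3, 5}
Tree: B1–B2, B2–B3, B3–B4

Yes; width 2.

Checking the three conditions: (i) the bags cover all of {0, 1, 2, 3, 4, 5}; (ii) for each edge, some bag contains both endpoints; (iii) the bags containing any fixed vertex form a subtree. All hold, so the decomposition is valid with width 3 − 1 = 2.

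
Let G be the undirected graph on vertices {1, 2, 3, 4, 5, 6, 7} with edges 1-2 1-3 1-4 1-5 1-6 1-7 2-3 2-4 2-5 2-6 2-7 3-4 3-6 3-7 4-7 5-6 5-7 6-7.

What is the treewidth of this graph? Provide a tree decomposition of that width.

Each bag holds 5 vertices, so the decomposition has width 4, which upper-bounds the treewidth. On the other hand G contains the 5-clique {1, 2, 3, 4, 7}. A clique must lie in a single bag of any decomposition, so no decomposition can have width below 4. Therefore the treewidth is 4.

Treewidth 4.
One such decomposition:
Bags: B1 = {1, 2, 3, 6, 7}  B2 = {1, 2, 5, 6, 7}  B3 = {1, 2, 3, 4, 7}
Tree: B1–B2, B1–B3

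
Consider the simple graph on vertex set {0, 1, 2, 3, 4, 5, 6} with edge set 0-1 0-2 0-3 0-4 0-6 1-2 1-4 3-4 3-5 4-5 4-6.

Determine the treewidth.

2

A width-2 tree decomposition is:
Bags: B1 = {0, 3, 4}  B2 = {3, 4, 5}  B3 = {0, 1, 4}  B4 = {0, 4, 6}  B5 = {0, 1, 2}
Tree: B1–B2, B1–B3, B1–B4, B3–B5
Every bag has size at most 3, so the width is 3 − 1 = 2 and tw(G) ≤ 2. On the other hand G contains the 3-clique {0, 1, 2}. A clique must lie in a single bag of any decomposition, so no decomposition can have width below 2. Combining the bounds, tw(G) = 2.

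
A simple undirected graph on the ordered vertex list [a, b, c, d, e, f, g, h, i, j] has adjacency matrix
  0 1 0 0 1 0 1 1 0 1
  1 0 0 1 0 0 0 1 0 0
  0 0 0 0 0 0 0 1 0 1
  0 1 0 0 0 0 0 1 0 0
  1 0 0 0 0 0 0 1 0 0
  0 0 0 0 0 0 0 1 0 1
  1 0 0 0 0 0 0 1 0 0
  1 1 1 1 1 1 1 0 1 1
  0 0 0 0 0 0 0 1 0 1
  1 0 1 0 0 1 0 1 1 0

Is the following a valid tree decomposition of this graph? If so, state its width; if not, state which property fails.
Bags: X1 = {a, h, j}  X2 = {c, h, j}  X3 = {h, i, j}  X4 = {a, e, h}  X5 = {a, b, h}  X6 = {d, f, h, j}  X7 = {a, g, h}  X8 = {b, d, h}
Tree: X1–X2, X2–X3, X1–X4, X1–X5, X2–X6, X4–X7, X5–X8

No — bags containing vertex d are not connected in the tree.

A tree decomposition must satisfy three properties: every vertex lies in some bag; for every edge, both endpoints lie together in some bag; and for every vertex, the bags containing it form a connected subtree. Here bags containing vertex d are not connected in the tree, so the decomposition is invalid.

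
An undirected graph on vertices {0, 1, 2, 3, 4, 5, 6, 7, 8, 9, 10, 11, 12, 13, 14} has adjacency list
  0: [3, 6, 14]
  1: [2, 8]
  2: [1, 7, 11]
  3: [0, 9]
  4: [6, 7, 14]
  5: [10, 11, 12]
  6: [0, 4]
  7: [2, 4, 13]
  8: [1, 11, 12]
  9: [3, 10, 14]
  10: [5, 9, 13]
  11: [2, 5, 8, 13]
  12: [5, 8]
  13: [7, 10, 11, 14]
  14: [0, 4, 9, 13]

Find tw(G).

A width-3 tree decomposition is:
Bags: B1 = {0, 3, 6, 9}  B2 = {0, 6, 9, 14}  B3 = {4, 6, 9, 14}  B4 = {4, 9, 10, 14}  B5 = {4, 10, 13, 14}  B6 = {4, 7, 10, 13}  B7 = {5, 7, 10, 13}  B8 = {5, 7, 11, 13}  B9 = {2, 5, 7, 11}  B10 = {2, 5, 11, 12}  B11 = {2, 8, 11, 12}  B12 = {1, 2, 8, 12}
Tree: B1–B2, B2–B3, B3–B4, B4–B5, B5–B6, B6–B7, B7–B8, B8–B9, B9–B10, B10–B11, B11–B12
Each bag holds 4 vertices, so the decomposition has width 3, which upper-bounds the treewidth. For the lower bound: the 4 vertex sets {0,3,6}, {9}, {14}, {4,7,10,13} are disjoint, each induces a connected subgraph, and every pair is joined by at least one edge of G. Contracting each set to a single vertex therefore yields K_{4} as a minor, and since treewidth is minor-monotone, tw(G) ≥ tw(K_{4}) = 3. Hence tw(G) = 3 exactly.

3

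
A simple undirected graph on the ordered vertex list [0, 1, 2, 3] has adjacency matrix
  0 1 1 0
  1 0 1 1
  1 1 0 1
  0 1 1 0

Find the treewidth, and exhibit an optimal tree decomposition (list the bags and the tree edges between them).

Treewidth 2.
One such decomposition:
Bags: B1 = {1, 2, 3}  B2 = {0, 1, 2}
Tree: B1–B2

Each bag holds 3 vertices, so the decomposition has width 2, which upper-bounds the treewidth. On the other hand G contains the 3-clique {0, 1, 2}. A clique must lie in a single bag of any decomposition, so no decomposition can have width below 2. Therefore the treewidth is 2.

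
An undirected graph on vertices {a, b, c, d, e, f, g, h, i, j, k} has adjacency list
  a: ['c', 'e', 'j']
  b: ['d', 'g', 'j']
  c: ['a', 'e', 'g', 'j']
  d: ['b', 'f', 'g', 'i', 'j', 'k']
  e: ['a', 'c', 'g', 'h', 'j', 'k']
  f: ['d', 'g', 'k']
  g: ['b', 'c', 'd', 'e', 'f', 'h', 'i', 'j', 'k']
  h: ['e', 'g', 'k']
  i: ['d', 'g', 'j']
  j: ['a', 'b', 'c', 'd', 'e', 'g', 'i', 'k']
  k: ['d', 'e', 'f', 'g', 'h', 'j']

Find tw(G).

3

A width-3 tree decomposition is:
Bags: B1 = {e, g, j, k}  B2 = {c, e, g, j}  B3 = {d, g, j, k}  B4 = {b, d, g, j}  B5 = {a, c, e, j}  B6 = {d, f, g, k}  B7 = {d, g, i, j}  B8 = {e, g, h, k}
Tree: B1–B2, B1–B3, B3–B4, B2–B5, B3–B6, B3–B7, B1–B8
Each bag holds 4 vertices, so the decomposition has width 3, which upper-bounds the treewidth. For the lower bound, the 4 vertices {d, g, j, k} are pairwise adjacent, and any tree decomposition puts a clique entirely inside one bag — forcing width ≥ 3. Combining the bounds, tw(G) = 3.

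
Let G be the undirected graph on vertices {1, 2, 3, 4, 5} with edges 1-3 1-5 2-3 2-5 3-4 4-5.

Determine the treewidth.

A width-2 tree decomposition is:
Bags: B1 = {1, 3, 5}  B2 = {2, 3, 5}  B3 = {3, 4, 5}
Tree: B1–B2, B2–B3
Every bag has size at most 3, so the width is 3 − 1 = 2 and tw(G) ≤ 2. The edges 1–3–2–5–1 form a cycle, so G is not a tree and its treewidth is at least 2. Hence tw(G) = 2 exactly.

2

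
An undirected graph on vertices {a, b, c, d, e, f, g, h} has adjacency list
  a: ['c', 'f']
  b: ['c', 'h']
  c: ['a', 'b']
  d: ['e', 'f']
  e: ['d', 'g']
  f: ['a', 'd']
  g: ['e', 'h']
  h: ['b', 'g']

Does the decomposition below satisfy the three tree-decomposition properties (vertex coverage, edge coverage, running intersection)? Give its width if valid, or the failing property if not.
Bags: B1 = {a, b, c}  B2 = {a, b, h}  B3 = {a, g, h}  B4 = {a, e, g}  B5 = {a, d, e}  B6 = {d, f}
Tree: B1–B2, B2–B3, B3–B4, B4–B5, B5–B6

A tree decomposition must satisfy three properties: every vertex lies in some bag; for every edge, both endpoints lie together in some bag; and for every vertex, the bags containing it form a connected subtree. Here edge (a,f) lies in no bag, so the decomposition is invalid.

No — edge (a,f) lies in no bag.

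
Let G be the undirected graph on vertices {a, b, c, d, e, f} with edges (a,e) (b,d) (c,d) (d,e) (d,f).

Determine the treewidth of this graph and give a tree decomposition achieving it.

Treewidth 1.
One such decomposition:
Bags: B1 = {d, e}  B2 = {b, d}  B3 = {d, f}  B4 = {a, e}  B5 = {c, d}
Tree: B1–B2, B1–B3, B1–B4, B1–B5

Each bag holds 2 vertices, so the decomposition has width 1, which upper-bounds the treewidth. Since G has at least one edge (e.g. e–d), it is not an edgeless graph, so tw(G) ≥ 1. The upper and lower bounds meet at 1, so that is the treewidth.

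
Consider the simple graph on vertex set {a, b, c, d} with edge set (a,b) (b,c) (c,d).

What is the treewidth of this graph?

1

A width-1 tree decomposition is:
Bags: B1 = {c, d}  B2 = {b, c}  B3 = {a, b}
Tree: B1–B2, B2–B3
Each bag holds 2 vertices, so the decomposition has width 1, which upper-bounds the treewidth. Any graph with an edge has treewidth ≥ 1, and G has the edge c–d. Combining the bounds, tw(G) = 1.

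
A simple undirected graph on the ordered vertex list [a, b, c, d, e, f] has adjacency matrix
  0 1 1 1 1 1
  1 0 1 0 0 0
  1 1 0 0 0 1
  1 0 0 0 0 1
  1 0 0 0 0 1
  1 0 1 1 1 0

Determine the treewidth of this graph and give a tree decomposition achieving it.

Treewidth 2.
Bags: B1 = {a, c, f}  B2 = {a, d, f}  B3 = {a, b, c}  B4 = {a, e, f}
Tree: B1–B2, B1–B3, B2–B4

The largest bag has 3 vertices, giving width 2; this decomposition certifies tw(G) ≤ 2. For the lower bound, the 3 vertices {a, d, f} are pairwise adjacent, and any tree decomposition puts a clique entirely inside one bag — forcing width ≥ 2. The upper and lower bounds meet at 2, so that is the treewidth.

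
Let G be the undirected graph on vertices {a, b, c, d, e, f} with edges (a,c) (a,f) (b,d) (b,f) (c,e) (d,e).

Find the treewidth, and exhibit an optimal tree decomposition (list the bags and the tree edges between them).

Treewidth 2.
One such decomposition:
Bags: B1 = {a, b, f}  B2 = {a, b, d}  B3 = {a, d, e}  B4 = {a, c, e}
Tree: B1–B2, B2–B3, B3–B4

Every bag has size at most 3, so the width is 3 − 1 = 2 and tw(G) ≤ 2. For the lower bound, G contains the cycle a–f–b–d–e–c–a, so G is not a forest; only forests have treewidth ≤ 1, hence tw(G) ≥ 2. The upper and lower bounds meet at 2, so that is the treewidth.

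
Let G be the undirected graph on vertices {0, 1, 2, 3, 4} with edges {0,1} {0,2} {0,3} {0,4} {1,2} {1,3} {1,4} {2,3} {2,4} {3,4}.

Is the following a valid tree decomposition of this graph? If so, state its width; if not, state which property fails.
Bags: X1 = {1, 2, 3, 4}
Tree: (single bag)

A tree decomposition must satisfy three properties: every vertex lies in some bag; for every edge, both endpoints lie together in some bag; and for every vertex, the bags containing it form a connected subtree. Here vertex 0 appears in no bag, so the decomposition is invalid.

No — vertex 0 appears in no bag.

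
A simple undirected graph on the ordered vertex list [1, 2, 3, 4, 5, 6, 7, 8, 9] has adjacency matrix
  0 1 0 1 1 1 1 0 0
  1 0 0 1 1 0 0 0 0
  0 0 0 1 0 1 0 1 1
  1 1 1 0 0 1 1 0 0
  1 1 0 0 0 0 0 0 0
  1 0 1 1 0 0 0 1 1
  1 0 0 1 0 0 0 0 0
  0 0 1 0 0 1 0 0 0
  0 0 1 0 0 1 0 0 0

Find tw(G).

2

A width-2 tree decomposition is:
Bags: B1 = {1, 4, 6}  B2 = {1, 2, 4}  B3 = {1, 4, 7}  B4 = {3, 4, 6}  B5 = {3, 6, 9}  B6 = {1, 2, 5}  B7 = {3, 6, 8}
Tree: B1–B2, B2–B3, B1–B4, B4–B5, B2–B6, B5–B7
The largest bag has 3 vertices, giving width 2; this decomposition certifies tw(G) ≤ 2. On the other hand G contains the 3-clique {3, 6, 8}. A clique must lie in a single bag of any decomposition, so no decomposition can have width below 2. Therefore the treewidth is 2.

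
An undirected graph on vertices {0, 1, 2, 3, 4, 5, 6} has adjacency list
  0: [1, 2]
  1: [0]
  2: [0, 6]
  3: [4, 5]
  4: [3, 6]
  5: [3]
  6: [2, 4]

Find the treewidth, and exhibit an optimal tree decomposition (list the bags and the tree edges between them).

Each bag holds 2 vertices, so the decomposition has width 1, which upper-bounds the treewidth. Any graph with an edge has treewidth ≥ 1, and G has the edge 1–0. Hence tw(G) = 1 exactly.

Treewidth 1.
Bags: B1 = {0, 1}  B2 = {0, 2}  B3 = {2, 6}  B4 = {4, 6}  B5 = {3, 4}  B6 = {3, 5}
Tree: B1–B2, B2–B3, B3–B4, B4–B5, B5–B6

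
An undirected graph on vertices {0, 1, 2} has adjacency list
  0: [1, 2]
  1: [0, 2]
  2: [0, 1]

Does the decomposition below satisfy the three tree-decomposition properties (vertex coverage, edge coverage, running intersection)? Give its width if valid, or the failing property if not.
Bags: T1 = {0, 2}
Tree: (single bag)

No — vertex 1 appears in no bag.

A tree decomposition must satisfy three properties: every vertex lies in some bag; for every edge, both endpoints lie together in some bag; and for every vertex, the bags containing it form a connected subtree. Here vertex 1 appears in no bag, so the decomposition is invalid.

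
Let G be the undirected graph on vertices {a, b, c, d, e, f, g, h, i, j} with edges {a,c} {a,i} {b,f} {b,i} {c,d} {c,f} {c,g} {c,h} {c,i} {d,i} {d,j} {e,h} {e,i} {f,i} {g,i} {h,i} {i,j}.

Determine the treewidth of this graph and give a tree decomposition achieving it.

Treewidth 2.
Bags: B1 = {c, d, i}  B2 = {d, i, j}  B3 = {c, g, i}  B4 = {c, h, i}  B5 = {c, f, i}  B6 = {b, f, i}  B7 = {a, c, i}  B8 = {e, h, i}
Tree: B1–B2, B1–B3, B1–B4, B1–B5, B5–B6, B1–B7, B4–B8

The largest bag has 3 vertices, giving width 2; this decomposition certifies tw(G) ≤ 2. Conversely, {d, i, j} is a clique of size 3, and the vertices of any clique must share a bag in every tree decomposition; so some bag has ≥ 3 vertices and tw(G) ≥ 2. Combining the bounds, tw(G) = 2.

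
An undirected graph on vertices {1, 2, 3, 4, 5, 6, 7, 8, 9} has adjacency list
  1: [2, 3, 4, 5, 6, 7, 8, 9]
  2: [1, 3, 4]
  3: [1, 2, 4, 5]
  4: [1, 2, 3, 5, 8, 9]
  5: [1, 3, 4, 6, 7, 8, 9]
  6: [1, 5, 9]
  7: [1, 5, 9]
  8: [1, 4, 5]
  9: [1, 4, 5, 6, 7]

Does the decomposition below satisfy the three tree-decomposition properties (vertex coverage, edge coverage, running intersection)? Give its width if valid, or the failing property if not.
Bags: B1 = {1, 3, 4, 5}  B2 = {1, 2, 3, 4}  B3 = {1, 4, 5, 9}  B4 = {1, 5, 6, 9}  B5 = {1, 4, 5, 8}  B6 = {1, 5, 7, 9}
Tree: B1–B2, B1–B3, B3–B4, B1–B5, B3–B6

Every vertex of G appears in some bag (union = {1, 2, 3, 4, 5, 6, 7, 8, 9}); every edge is covered by a bag; and for each vertex v the set of bags containing v is connected in the bag tree. The decomposition is therefore valid. The largest bag has 4 vertices, so the width is 3.

Yes; width 3.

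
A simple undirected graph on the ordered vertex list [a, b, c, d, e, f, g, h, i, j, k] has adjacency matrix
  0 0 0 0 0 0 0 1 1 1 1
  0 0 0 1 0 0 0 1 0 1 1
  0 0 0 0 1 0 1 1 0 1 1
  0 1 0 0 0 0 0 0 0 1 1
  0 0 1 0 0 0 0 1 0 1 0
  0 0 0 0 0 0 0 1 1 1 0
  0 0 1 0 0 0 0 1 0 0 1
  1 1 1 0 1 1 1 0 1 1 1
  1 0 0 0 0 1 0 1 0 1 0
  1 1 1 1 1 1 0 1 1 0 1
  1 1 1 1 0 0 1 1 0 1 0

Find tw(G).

3

A width-3 tree decomposition is:
Bags: B1 = {b, h, j, k}  B2 = {c, h, j, k}  B3 = {c, e, h, j}  B4 = {a, h, j, k}  B5 = {a, h, i, j}  B6 = {f, h, i, j}  B7 = {c, g, h, k}  B8 = {b, d, j, k}
Tree: B1–B2, B2–B3, B2–B4, B4–B5, B5–B6, B2–B7, B1–B8
Every bag has size at most 4, so the width is 4 − 1 = 3 and tw(G) ≤ 3. For the lower bound, the 4 vertices {b, d, j, k} are pairwise adjacent, and any tree decomposition puts a clique entirely inside one bag — forcing width ≥ 3. Combining the bounds, tw(G) = 3.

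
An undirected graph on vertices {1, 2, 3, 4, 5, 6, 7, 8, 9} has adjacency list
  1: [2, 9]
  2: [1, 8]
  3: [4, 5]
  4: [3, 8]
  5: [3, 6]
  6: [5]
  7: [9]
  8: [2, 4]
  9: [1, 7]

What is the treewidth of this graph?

1

A width-1 tree decomposition is:
Bags: B1 = {5, 6}  B2 = {3, 5}  B3 = {3, 4}  B4 = {4, 8}  B5 = {2, 8}  B6 = {1, 2}  B7 = {1, 9}  B8 = {7, 9}
Tree: B1–B2, B2–B3, B3–B4, B4–B5, B5–B6, B6–B7, B7–B8
Each bag holds 2 vertices, so the decomposition has width 1, which upper-bounds the treewidth. G has an edge, so its treewidth is at least 1. Therefore the treewidth is 1.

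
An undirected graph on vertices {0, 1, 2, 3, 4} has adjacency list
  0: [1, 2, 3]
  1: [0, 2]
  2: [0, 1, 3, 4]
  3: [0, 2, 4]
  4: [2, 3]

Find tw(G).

2

A width-2 tree decomposition is:
Bags: B1 = {0, 2, 3}  B2 = {0, 1, 2}  B3 = {2, 3, 4}
Tree: B1–B2, B1–B3
Each bag holds 3 vertices, so the decomposition has width 2, which upper-bounds the treewidth. For the lower bound, the 3 vertices {0, 1, 2} are pairwise adjacent, and any tree decomposition puts a clique entirely inside one bag — forcing width ≥ 2. Therefore the treewidth is 2.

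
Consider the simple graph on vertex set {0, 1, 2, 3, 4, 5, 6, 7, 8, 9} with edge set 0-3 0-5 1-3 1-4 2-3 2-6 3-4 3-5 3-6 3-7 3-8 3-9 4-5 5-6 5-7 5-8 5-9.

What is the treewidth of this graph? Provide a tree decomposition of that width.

The largest bag has 3 vertices, giving width 2; this decomposition certifies tw(G) ≤ 2. For the lower bound, the 3 vertices {1, 3, 4} are pairwise adjacent, and any tree decomposition puts a clique entirely inside one bag — forcing width ≥ 2. The upper and lower bounds meet at 2, so that is the treewidth.

Treewidth 2.
Bags: B1 = {3, 4, 5}  B2 = {3, 5, 9}  B3 = {3, 5, 8}  B4 = {3, 5, 6}  B5 = {1, 3, 4}  B6 = {0, 3, 5}  B7 = {2, 3, 6}  B8 = {3, 5, 7}
Tree: B1–B2, B1–B3, B2–B4, B1–B5, B2–B6, B4–B7, B6–B8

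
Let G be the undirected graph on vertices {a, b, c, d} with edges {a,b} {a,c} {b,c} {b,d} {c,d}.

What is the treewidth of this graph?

2

A width-2 tree decomposition is:
Bags: B1 = {a, b, c}  B2 = {b, c, d}
Tree: B1–B2
The largest bag has 3 vertices, giving width 2; this decomposition certifies tw(G) ≤ 2. On the other hand G contains the 3-clique {b, c, d}. A clique must lie in a single bag of any decomposition, so no decomposition can have width below 2. The upper and lower bounds meet at 2, so that is the treewidth.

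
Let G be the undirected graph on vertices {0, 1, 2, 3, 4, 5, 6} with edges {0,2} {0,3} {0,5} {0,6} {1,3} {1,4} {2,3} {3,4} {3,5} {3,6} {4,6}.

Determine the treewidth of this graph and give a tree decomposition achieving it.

The largest bag has 3 vertices, giving width 2; this decomposition certifies tw(G) ≤ 2. For the lower bound, the 3 vertices {0, 2, 3} are pairwise adjacent, and any tree decomposition puts a clique entirely inside one bag — forcing width ≥ 2. Combining the bounds, tw(G) = 2.

Treewidth 2.
Bags: B1 = {3, 4, 6}  B2 = {0, 3, 6}  B3 = {1, 3, 4}  B4 = {0, 3, 5}  B5 = {0, 2, 3}
Tree: B1–B2, B1–B3, B2–B4, B2–B5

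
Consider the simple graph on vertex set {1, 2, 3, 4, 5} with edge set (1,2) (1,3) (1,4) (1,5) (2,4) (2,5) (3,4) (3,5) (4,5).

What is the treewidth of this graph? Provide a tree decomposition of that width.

Each bag holds 4 vertices, so the decomposition has width 3, which upper-bounds the treewidth. Conversely, {1, 2, 4, 5} is a clique of size 4, and the vertices of any clique must share a bag in every tree decomposition; so some bag has ≥ 4 vertices and tw(G) ≥ 3. Combining the bounds, tw(G) = 3.

Treewidth 3.
One such decomposition:
Bags: B1 = {1, 3, 4, 5}  B2 = {1, 2, 4, 5}
Tree: B1–B2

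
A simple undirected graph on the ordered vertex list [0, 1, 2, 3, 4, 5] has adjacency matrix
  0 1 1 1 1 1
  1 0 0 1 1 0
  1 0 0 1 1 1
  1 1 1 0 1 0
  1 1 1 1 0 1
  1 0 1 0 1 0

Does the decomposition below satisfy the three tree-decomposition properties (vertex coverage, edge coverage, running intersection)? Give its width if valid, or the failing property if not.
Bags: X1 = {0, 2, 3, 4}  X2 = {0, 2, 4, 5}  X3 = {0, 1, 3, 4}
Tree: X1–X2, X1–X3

Yes; width 3.

Checking the three conditions: (i) the bags cover all of {0, 1, 2, 3, 4, 5}; (ii) for each edge, some bag contains both endpoints; (iii) the bags containing any fixed vertex form a subtree. All hold, so the decomposition is valid with width 4 − 1 = 3.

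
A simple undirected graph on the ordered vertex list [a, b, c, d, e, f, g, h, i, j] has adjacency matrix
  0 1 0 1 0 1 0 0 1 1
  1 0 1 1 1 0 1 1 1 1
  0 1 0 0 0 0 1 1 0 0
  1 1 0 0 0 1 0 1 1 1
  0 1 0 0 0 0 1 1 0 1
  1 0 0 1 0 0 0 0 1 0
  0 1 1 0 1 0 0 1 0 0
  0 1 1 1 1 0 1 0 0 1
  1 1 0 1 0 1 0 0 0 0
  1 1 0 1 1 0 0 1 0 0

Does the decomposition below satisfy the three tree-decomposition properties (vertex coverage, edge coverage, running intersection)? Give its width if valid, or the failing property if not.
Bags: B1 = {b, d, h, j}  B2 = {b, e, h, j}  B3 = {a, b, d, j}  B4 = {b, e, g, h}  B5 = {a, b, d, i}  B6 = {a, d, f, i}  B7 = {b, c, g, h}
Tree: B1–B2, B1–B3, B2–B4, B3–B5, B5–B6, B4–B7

Yes; width 3.

Vertex coverage: the bags together contain {a, b, c, d, e, f, g, h, i, j}, the full vertex set. Edge coverage: each edge of G has both endpoints in at least one bag. Running intersection: for every vertex, the bags containing it form a connected subtree. All three properties hold, so this is a valid tree decomposition of width max|bag| − 1 = 3, and hence tw(G) ≤ 3.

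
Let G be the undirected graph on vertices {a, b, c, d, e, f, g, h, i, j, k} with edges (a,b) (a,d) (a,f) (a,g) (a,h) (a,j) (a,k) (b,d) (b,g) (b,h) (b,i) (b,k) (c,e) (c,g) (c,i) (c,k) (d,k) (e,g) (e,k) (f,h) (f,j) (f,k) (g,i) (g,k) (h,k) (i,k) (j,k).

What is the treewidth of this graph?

3

A width-3 tree decomposition is:
Bags: B1 = {a, b, g, k}  B2 = {b, g, i, k}  B3 = {a, b, h, k}  B4 = {a, f, h, k}  B5 = {c, g, i, k}  B6 = {c, e, g, k}  B7 = {a, f, j, k}  B8 = {a, b, d, k}
Tree: B1–B2, B1–B3, B3–B4, B2–B5, B5–B6, B4–B7, B1–B8
The largest bag has 4 vertices, giving width 3; this decomposition certifies tw(G) ≤ 3. On the other hand G contains the 4-clique {c, e, g, k}. A clique must lie in a single bag of any decomposition, so no decomposition can have width below 3. Therefore the treewidth is 3.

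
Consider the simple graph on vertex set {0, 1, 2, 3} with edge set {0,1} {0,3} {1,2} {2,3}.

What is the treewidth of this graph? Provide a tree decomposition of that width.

The largest bag has 3 vertices, giving width 2; this decomposition certifies tw(G) ≤ 2. Since 2–1–0–3–2 is a cycle in G, G is not acyclic. Forests are exactly the graphs of treewidth ≤ 1, so tw(G) ≥ 2. Combining the bounds, tw(G) = 2.

Treewidth 2.
One optimal decomposition is:
Bags: B1 = {0, 1, 2}  B2 = {0, 2, 3}
Tree: B1–B2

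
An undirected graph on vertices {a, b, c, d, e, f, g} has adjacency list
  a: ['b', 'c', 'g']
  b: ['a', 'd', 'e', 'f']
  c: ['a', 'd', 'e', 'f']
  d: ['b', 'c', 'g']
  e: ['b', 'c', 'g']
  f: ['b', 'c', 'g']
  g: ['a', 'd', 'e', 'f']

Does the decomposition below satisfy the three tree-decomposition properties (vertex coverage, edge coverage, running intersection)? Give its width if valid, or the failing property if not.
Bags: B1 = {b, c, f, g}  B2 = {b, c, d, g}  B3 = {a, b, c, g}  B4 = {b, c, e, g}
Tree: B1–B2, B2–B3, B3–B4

Yes; width 3.

Every vertex of G appears in some bag (union = {a, b, c, d, e, f, g}); every edge is covered by a bag; and for each vertex v the set of bags containing v is connected in the bag tree. The decomposition is therefore valid. The largest bag has 4 vertices, so the width is 3.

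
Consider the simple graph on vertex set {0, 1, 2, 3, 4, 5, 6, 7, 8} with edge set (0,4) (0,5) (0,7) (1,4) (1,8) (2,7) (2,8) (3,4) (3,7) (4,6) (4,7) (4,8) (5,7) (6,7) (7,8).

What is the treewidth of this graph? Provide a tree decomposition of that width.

Each bag holds 3 vertices, so the decomposition has width 2, which upper-bounds the treewidth. Conversely, {1, 4, 8} is a clique of size 3, and the vertices of any clique must share a bag in every tree decomposition; so some bag has ≥ 3 vertices and tw(G) ≥ 2. Therefore the treewidth is 2.

Treewidth 2.
One such decomposition:
Bags: B1 = {0, 4, 7}  B2 = {4, 7, 8}  B3 = {4, 6, 7}  B4 = {0, 5, 7}  B5 = {2, 7, 8}  B6 = {1, 4, 8}  B7 = {3, 4, 7}
Tree: B1–B2, B1–B3, B1–B4, B2–B5, B2–B6, B2–B7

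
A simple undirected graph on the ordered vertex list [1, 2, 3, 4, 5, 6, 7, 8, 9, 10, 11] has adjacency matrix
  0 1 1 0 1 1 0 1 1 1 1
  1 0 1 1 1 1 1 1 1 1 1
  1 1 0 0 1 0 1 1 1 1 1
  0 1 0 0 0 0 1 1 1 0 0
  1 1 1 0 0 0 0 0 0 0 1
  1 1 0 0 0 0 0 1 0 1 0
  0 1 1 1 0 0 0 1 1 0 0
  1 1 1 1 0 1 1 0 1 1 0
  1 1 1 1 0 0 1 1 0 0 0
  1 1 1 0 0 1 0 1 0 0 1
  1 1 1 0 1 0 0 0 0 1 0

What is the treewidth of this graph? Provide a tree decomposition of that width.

Each bag holds 5 vertices, so the decomposition has width 4, which upper-bounds the treewidth. On the other hand G contains the 5-clique {1, 2, 3, 8, 9}. A clique must lie in a single bag of any decomposition, so no decomposition can have width below 4. Combining the bounds, tw(G) = 4.

Treewidth 4.
One such decomposition:
Bags: B1 = {1, 2, 3, 8, 9}  B2 = {1, 2, 3, 8, 10}  B3 = {1, 2, 3, 10, 11}  B4 = {1, 2, 3, 5, 11}  B5 = {2, 3, 7, 8, 9}  B6 = {2, 4, 7, 8, 9}  B7 = {1, 2, 6, 8, 10}
Tree: B1–B2, B2–B3, B3–B4, B1–B5, B5–B6, B2–B7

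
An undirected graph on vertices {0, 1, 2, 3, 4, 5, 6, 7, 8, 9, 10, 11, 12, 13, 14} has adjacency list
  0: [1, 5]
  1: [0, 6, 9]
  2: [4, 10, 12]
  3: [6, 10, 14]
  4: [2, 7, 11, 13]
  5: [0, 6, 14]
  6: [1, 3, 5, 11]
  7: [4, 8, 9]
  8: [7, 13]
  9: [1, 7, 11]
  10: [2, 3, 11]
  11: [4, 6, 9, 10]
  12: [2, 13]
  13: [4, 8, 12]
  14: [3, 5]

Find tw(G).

3

A width-3 tree decomposition is:
Bags: B1 = {0, 1, 5, 14}  B2 = {1, 5, 6, 14}  B3 = {1, 3, 6, 14}  B4 = {1, 3, 6, 9}  B5 = {3, 6, 9, 11}  B6 = {3, 9, 10, 11}  B7 = {7, 9, 10, 11}  B8 = {4, 7, 10, 11}  B9 = {2, 4, 7, 10}  B10 = {2, 4, 7, 8}  B11 = {2, 4, 8, 13}  B12 = {2, 8, 12, 13}
Tree: B1–B2, B2–B3, B3–B4, B4–B5, B5–B6, B6–B7, B7–B8, B8–B9, B9–B10, B10–B11, B11–B12
Each bag holds 4 vertices, so the decomposition has width 3, which upper-bounds the treewidth. For the lower bound: the 4 vertex sets {0,5,14}, {1}, {6}, {3,9,10,11} are disjoint, each induces a connected subgraph, and every pair is joined by at least one edge of G. Contracting each set to a single vertex therefore yields K_{4} as a minor, and since treewidth is minor-monotone, tw(G) ≥ tw(K_{4}) = 3. Hence tw(G) = 3 exactly.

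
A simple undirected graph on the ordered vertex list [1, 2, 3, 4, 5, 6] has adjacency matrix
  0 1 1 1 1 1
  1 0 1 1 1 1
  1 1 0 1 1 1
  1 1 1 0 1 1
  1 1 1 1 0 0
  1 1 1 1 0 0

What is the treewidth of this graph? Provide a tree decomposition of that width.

Treewidth 4.
Bags: B1 = {1, 2, 3, 4, 6}  B2 = {1, 2, 3, 4, 5}
Tree: B1–B2

Every bag has size at most 5, so the width is 5 − 1 = 4 and tw(G) ≤ 4. Conversely, {1, 2, 3, 4, 5} is a clique of size 5, and the vertices of any clique must share a bag in every tree decomposition; so some bag has ≥ 5 vertices and tw(G) ≥ 4. Combining the bounds, tw(G) = 4.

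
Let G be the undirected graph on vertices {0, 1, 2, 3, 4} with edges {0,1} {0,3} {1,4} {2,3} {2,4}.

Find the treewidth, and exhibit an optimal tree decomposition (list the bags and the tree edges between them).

Each bag holds 3 vertices, so the decomposition has width 2, which upper-bounds the treewidth. For the lower bound, G contains the cycle 4–1–0–3–2–4, so G is not a forest; only forests have treewidth ≤ 1, hence tw(G) ≥ 2. Hence tw(G) = 2 exactly.

Treewidth 2.
One optimal decomposition is:
Bags: B1 = {0, 1, 4}  B2 = {0, 3, 4}  B3 = {2, 3, 4}
Tree: B1–B2, B2–B3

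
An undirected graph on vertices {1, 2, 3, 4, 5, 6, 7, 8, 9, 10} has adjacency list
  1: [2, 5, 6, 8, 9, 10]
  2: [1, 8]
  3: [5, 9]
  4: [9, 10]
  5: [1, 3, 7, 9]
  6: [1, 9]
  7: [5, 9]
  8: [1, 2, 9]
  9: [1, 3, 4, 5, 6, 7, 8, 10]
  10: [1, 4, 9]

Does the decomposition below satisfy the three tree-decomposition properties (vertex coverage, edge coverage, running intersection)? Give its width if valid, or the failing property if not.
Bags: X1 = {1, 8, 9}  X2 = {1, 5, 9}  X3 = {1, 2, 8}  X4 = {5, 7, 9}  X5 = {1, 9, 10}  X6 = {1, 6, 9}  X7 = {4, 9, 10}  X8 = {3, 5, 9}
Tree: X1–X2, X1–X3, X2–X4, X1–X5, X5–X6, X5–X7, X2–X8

Every vertex of G appears in some bag (union = {1, 2, 3, 4, 5, 6, 7, 8, 9, 10}); every edge is covered by a bag; and for each vertex v the set of bags containing v is connected in the bag tree. The decomposition is therefore valid. The largest bag has 3 vertices, so the width is 2.

Yes; width 2.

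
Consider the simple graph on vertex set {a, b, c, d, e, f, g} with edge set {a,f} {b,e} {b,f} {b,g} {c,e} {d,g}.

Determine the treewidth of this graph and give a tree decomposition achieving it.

Treewidth 1.
One such decomposition:
Bags: B1 = {d, g}  B2 = {b, g}  B3 = {b, e}  B4 = {b, f}  B5 = {a, f}  B6 = {c, e}
Tree: B1–B2, B2–B3, B2–B4, B4–B5, B3–B6

Each bag holds 2 vertices, so the decomposition has width 1, which upper-bounds the treewidth. Any graph with an edge has treewidth ≥ 1, and G has the edge d–g. The upper and lower bounds meet at 1, so that is the treewidth.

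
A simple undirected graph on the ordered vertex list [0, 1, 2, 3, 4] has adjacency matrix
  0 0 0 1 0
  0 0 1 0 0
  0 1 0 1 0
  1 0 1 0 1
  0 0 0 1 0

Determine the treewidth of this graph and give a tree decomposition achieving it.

Every bag has size at most 2, so the width is 2 − 1 = 1 and tw(G) ≤ 1. Since G has at least one edge (e.g. 3–4), it is not an edgeless graph, so tw(G) ≥ 1. Hence tw(G) = 1 exactly.

Treewidth 1.
Bags: B1 = {3, 4}  B2 = {0, 3}  B3 = {2, 3}  B4 = {1, 2}
Tree: B1–B2, B1–B3, B3–B4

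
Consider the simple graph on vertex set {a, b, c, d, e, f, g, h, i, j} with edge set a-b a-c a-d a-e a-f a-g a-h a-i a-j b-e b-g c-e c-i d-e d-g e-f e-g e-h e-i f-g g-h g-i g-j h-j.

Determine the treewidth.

3

A width-3 tree decomposition is:
Bags: B1 = {a, e, g, i}  B2 = {a, e, f, g}  B3 = {a, d, e, g}  B4 = {a, e, g, h}  B5 = {a, c, e, i}  B6 = {a, b, e, g}  B7 = {a, g, h, j}
Tree: B1–B2, B1–B3, B3–B4, B1–B5, B1–B6, B4–B7
The largest bag has 4 vertices, giving width 3; this decomposition certifies tw(G) ≤ 3. Conversely, {a, g, h, j} is a clique of size 4, and the vertices of any clique must share a bag in every tree decomposition; so some bag has ≥ 4 vertices and tw(G) ≥ 3. Therefore the treewidth is 3.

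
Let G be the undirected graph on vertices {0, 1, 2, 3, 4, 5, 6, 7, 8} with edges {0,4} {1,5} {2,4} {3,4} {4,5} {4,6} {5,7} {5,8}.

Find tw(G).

1

A width-1 tree decomposition is:
Bags: B1 = {2, 4}  B2 = {0, 4}  B3 = {4, 5}  B4 = {4, 6}  B5 = {5, 7}  B6 = {1, 5}  B7 = {3, 4}  B8 = {5, 8}
Tree: B1–B2, B2–B3, B3–B4, B3–B5, B5–B6, B1–B7, B6–B8
Every bag has size at most 2, so the width is 2 − 1 = 1 and tw(G) ≤ 1. Since G has at least one edge (e.g. 4–2), it is not an edgeless graph, so tw(G) ≥ 1. The upper and lower bounds meet at 1, so that is the treewidth.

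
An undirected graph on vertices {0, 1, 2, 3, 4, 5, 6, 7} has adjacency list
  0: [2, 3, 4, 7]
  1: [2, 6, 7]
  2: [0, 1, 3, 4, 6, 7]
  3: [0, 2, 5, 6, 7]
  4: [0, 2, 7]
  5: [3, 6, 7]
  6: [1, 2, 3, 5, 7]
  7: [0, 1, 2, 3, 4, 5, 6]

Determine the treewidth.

A width-3 tree decomposition is:
Bags: B1 = {3, 5, 6, 7}  B2 = {2, 3, 6, 7}  B3 = {0, 2, 3, 7}  B4 = {1, 2, 6, 7}  B5 = {0, 2, 4, 7}
Tree: B1–B2, B2–B3, B2–B4, B3–B5
Each bag holds 4 vertices, so the decomposition has width 3, which upper-bounds the treewidth. For the lower bound, the 4 vertices {0, 2, 3, 7} are pairwise adjacent, and any tree decomposition puts a clique entirely inside one bag — forcing width ≥ 3. Combining the bounds, tw(G) = 3.

3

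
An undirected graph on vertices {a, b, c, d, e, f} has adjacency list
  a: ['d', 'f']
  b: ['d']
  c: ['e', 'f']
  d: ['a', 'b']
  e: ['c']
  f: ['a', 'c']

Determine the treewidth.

1

A width-1 tree decomposition is:
Bags: B1 = {b, d}  B2 = {a, d}  B3 = {a, f}  B4 = {c, f}  B5 = {c, e}
Tree: B1–B2, B2–B3, B3–B4, B4–B5
Each bag holds 2 vertices, so the decomposition has width 1, which upper-bounds the treewidth. G has an edge, so its treewidth is at least 1. Combining the bounds, tw(G) = 1.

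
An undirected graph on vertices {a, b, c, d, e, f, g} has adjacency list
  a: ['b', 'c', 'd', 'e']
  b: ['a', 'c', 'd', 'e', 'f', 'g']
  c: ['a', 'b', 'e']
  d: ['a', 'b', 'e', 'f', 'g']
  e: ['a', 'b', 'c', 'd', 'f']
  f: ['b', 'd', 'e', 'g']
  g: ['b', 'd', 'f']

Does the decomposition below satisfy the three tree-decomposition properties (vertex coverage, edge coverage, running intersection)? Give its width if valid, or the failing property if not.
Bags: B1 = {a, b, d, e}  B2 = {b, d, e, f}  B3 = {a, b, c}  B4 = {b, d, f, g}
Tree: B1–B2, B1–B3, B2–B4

No — edge (e,c) lies in no bag.

A tree decomposition must satisfy three properties: every vertex lies in some bag; for every edge, both endpoints lie together in some bag; and for every vertex, the bags containing it form a connected subtree. Here edge (e,c) lies in no bag, so the decomposition is invalid.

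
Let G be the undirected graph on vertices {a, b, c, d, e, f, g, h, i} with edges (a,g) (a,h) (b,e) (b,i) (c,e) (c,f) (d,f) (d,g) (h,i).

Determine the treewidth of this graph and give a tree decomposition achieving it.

Treewidth 2.
Bags: B1 = {d, f, g}  B2 = {c, f, g}  B3 = {c, e, g}  B4 = {b, e, g}  B5 = {b, g, i}  B6 = {g, h, i}  B7 = {a, g, h}
Tree: B1–B2, B2–B3, B3–B4, B4–B5, B5–B6, B6–B7

Each bag holds 3 vertices, so the decomposition has width 2, which upper-bounds the treewidth. The edges g–d–f–c–e–b–i–h–a–g form a cycle, so G is not a tree and its treewidth is at least 2. Therefore the treewidth is 2.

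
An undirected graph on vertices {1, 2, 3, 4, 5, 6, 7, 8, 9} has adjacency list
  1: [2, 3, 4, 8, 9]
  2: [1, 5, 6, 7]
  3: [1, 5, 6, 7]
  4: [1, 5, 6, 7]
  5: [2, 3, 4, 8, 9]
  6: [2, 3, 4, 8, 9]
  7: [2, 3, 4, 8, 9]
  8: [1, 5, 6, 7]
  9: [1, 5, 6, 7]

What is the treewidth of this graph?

A width-4 tree decomposition is:
Bags: B1 = {1, 2, 5, 6, 7}  B2 = {1, 4, 5, 6, 7}  B3 = {1, 3, 5, 6, 7}  B4 = {1, 5, 6, 7, 8}  B5 = {1, 5, 6, 7, 9}
Tree: B1–B2, B2–B3, B3–B4, B4–B5
Every bag has size at most 5, so the width is 5 − 1 = 4 and tw(G) ≤ 4. For the lower bound: the 5 vertex sets {1,2}, {4,7}, {3,6}, {5}, {8} are disjoint, each induces a connected subgraph, and every pair is joined by at least one edge of G. Contracting each set to a single vertex therefore yields K_{5} as a minor, and since treewidth is minor-monotone, tw(G) ≥ tw(K_{5}) = 4. Hence tw(G) = 4 exactly.

4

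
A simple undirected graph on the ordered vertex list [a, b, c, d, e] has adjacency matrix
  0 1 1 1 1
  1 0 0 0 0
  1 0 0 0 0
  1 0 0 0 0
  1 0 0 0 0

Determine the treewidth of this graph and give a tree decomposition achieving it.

Treewidth 1.
Bags: B1 = {a, b}  B2 = {a, d}  B3 = {a, e}  B4 = {a, c}
Tree: B1–B2, B2–B3, B1–B4

The largest bag has 2 vertices, giving width 1; this decomposition certifies tw(G) ≤ 1. Any graph with an edge has treewidth ≥ 1, and G has the edge a–b. Combining the bounds, tw(G) = 1.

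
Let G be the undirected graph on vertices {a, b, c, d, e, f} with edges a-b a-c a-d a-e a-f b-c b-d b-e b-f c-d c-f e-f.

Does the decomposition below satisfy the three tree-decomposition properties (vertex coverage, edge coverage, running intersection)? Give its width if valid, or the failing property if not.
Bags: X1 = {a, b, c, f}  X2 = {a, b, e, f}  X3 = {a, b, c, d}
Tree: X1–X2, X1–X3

Yes; width 3.

Every vertex of G appears in some bag (union = {a, b, c, d, e, f}); every edge is covered by a bag; and for each vertex v the set of bags containing v is connected in the bag tree. The decomposition is therefore valid. The largest bag has 4 vertices, so the width is 3.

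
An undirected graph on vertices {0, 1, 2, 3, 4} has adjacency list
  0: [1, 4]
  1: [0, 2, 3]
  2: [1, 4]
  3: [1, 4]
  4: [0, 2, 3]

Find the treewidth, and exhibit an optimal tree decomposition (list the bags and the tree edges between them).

Each bag holds 3 vertices, so the decomposition has width 2, which upper-bounds the treewidth. The edges 1–2–4–3–1 form a cycle, so G is not a tree and its treewidth is at least 2. Therefore the treewidth is 2.

Treewidth 2.
One optimal decomposition is:
Bags: B1 = {1, 2, 4}  B2 = {1, 3, 4}  B3 = {0, 1, 4}
Tree: B1–B2, B2–B3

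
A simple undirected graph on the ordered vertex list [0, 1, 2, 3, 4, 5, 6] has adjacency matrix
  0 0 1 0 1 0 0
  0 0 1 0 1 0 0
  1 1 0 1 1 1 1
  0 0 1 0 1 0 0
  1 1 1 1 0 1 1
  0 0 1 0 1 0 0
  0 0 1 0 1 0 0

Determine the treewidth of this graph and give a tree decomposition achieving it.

Each bag holds 3 vertices, so the decomposition has width 2, which upper-bounds the treewidth. For the lower bound, the 3 vertices {0, 2, 4} are pairwise adjacent, and any tree decomposition puts a clique entirely inside one bag — forcing width ≥ 2. Hence tw(G) = 2 exactly.

Treewidth 2.
One such decomposition:
Bags: B1 = {0, 2, 4}  B2 = {2, 4, 6}  B3 = {2, 4, 5}  B4 = {1, 2, 4}  B5 = {2, 3, 4}
Tree: B1–B2, B1–B3, B2–B4, B2–B5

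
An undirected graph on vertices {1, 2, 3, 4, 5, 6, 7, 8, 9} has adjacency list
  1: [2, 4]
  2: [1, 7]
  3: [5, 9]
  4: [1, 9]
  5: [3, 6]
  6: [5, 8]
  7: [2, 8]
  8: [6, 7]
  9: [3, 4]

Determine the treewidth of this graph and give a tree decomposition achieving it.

Treewidth 2.
One optimal decomposition is:
Bags: B1 = {2, 7, 8}  B2 = {1, 2, 8}  B3 = {1, 4, 8}  B4 = {4, 8, 9}  B5 = {3, 8, 9}  B6 = {3, 5, 8}  B7 = {5, 6, 8}
Tree: B1–B2, B2–B3, B3–B4, B4–B5, B5–B6, B6–B7

Every bag has size at most 3, so the width is 3 − 1 = 2 and tw(G) ≤ 2. Since 8–7–2–1–4–9–3–5–6–8 is a cycle in G, G is not acyclic. Forests are exactly the graphs of treewidth ≤ 1, so tw(G) ≥ 2. Combining the bounds, tw(G) = 2.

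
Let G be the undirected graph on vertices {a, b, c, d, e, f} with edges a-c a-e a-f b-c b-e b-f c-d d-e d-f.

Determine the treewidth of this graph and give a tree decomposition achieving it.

The largest bag has 4 vertices, giving width 3; this decomposition certifies tw(G) ≤ 3. For the lower bound: the 4 vertex sets {c,d}, {b,e}, {a}, {f} are disjoint, each induces a connected subgraph, and every pair is joined by at least one edge of G. Contracting each set to a single vertex therefore yields K_{4} as a minor, and since treewidth is minor-monotone, tw(G) ≥ tw(K_{4}) = 3. Hence tw(G) = 3 exactly.

Treewidth 3.
One such decomposition:
Bags: B1 = {a, b, c, d}  B2 = {a, b, d, e}  B3 = {a, b, d, f}
Tree: B1–B2, B2–B3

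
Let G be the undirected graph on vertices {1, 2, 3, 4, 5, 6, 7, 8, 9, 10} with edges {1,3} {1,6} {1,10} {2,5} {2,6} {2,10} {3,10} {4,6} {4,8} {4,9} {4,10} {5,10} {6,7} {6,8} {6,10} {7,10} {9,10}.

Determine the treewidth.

A width-2 tree decomposition is:
Bags: B1 = {2, 5, 10}  B2 = {2, 6, 10}  B3 = {4, 6, 10}  B4 = {4, 9, 10}  B5 = {4, 6, 8}  B6 = {6, 7, 10}  B7 = {1, 6, 10}  B8 = {1, 3, 10}
Tree: B1–B2, B2–B3, B3–B4, B3–B5, B3–B6, B2–B7, B7–B8
The largest bag has 3 vertices, giving width 2; this decomposition certifies tw(G) ≤ 2. Conversely, {4, 6, 8} is a clique of size 3, and the vertices of any clique must share a bag in every tree decomposition; so some bag has ≥ 3 vertices and tw(G) ≥ 2. Therefore the treewidth is 2.

2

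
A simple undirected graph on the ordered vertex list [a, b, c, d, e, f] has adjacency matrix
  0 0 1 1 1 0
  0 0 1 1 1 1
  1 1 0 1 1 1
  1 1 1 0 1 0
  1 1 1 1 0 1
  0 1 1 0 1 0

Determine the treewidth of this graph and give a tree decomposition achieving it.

Treewidth 3.
One such decomposition:
Bags: B1 = {b, c, e, f}  B2 = {b, c, d, e}  B3 = {a, c, d, e}
Tree: B1–B2, B2–B3

Every bag has size at most 4, so the width is 4 − 1 = 3 and tw(G) ≤ 3. For the lower bound, the 4 vertices {a, c, d, e} are pairwise adjacent, and any tree decomposition puts a clique entirely inside one bag — forcing width ≥ 3. Therefore the treewidth is 3.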